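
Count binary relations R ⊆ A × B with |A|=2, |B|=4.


A relation from A to B is any subset of A × B.
|A × B| = 2 × 4 = 8
# relations = 2^|A × B| = 2^8 = 256

Number of relations = 256


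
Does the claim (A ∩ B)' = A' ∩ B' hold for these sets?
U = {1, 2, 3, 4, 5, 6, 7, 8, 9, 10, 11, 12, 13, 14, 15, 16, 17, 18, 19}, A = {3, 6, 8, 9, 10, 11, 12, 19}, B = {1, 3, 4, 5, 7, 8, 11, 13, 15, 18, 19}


LHS: A ∩ B = {3, 8, 11, 19}
(A ∩ B)' = U \ (A ∩ B) = {1, 2, 4, 5, 6, 7, 9, 10, 12, 13, 14, 15, 16, 17, 18}
A' = {1, 2, 4, 5, 7, 13, 14, 15, 16, 17, 18}, B' = {2, 6, 9, 10, 12, 14, 16, 17}
Claimed RHS: A' ∩ B' = {2, 14, 16, 17}
Identity is INVALID: LHS = {1, 2, 4, 5, 6, 7, 9, 10, 12, 13, 14, 15, 16, 17, 18} but the RHS claimed here equals {2, 14, 16, 17}. The correct form is (A ∩ B)' = A' ∪ B'.

Identity is invalid: (A ∩ B)' = {1, 2, 4, 5, 6, 7, 9, 10, 12, 13, 14, 15, 16, 17, 18} but A' ∩ B' = {2, 14, 16, 17}. The correct De Morgan law is (A ∩ B)' = A' ∪ B'.


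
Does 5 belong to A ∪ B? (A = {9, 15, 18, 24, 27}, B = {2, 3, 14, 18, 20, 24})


A = {9, 15, 18, 24, 27}, B = {2, 3, 14, 18, 20, 24}
A ∪ B = all elements in A or B
A ∪ B = {2, 3, 9, 14, 15, 18, 20, 24, 27}
Checking if 5 ∈ A ∪ B
5 is not in A ∪ B → False

5 ∉ A ∪ B


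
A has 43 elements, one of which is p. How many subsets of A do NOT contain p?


Subsets of A avoiding p are subsets of A \ {p}, which has 42 elements.
Count = 2^(n-1) = 2^42
= 4398046511104

Number of subsets avoiding p = 4398046511104


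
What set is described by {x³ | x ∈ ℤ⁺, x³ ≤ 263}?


Checking each candidate:
Condition: positive perfect cubes ≤ 263
Result = {1, 8, 27, 64, 125, 216}

{1, 8, 27, 64, 125, 216}


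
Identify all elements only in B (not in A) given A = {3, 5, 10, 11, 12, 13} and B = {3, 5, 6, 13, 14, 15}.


A = {3, 5, 10, 11, 12, 13}
B = {3, 5, 6, 13, 14, 15}
Region: only in B (not in A)
Elements: {6, 14, 15}

Elements only in B (not in A): {6, 14, 15}


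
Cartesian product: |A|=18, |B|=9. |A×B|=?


|A × B| = |A| × |B|
= 18 × 9
= 162

|A × B| = 162


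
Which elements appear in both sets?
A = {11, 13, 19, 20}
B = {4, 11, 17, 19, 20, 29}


A ∩ B = elements in both A and B
A = {11, 13, 19, 20}
B = {4, 11, 17, 19, 20, 29}
A ∩ B = {11, 19, 20}

A ∩ B = {11, 19, 20}


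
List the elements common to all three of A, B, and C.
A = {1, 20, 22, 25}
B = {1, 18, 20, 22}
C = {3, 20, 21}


A ∩ B = {1, 20, 22}
(A ∩ B) ∩ C = {20}

A ∩ B ∩ C = {20}


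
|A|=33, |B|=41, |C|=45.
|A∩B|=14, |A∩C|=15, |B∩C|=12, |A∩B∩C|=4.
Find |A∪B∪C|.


|A∪B∪C| = |A|+|B|+|C| - |A∩B|-|A∩C|-|B∩C| + |A∩B∩C|
= 33+41+45 - 14-15-12 + 4
= 119 - 41 + 4
= 82

|A ∪ B ∪ C| = 82


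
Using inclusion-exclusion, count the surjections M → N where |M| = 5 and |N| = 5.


n = |M| = 5, k = |N| = 5. Surjections via inclusion-exclusion:
S(n,k) = Σ(-1)^i × C(k,i) × (k-i)^n, i=0 to k
i=0: (-1)^0×C(5,0)×5^5 = 3125
i=1: (-1)^1×C(5,1)×4^5 = -5120
i=2: (-1)^2×C(5,2)×3^5 = 2430
i=3: (-1)^3×C(5,3)×2^5 = -320
i=4: (-1)^4×C(5,4)×1^5 = 5
i=5: (-1)^5×C(5,5)×0^5 = 0
Total = 120

Number of surjections = 120


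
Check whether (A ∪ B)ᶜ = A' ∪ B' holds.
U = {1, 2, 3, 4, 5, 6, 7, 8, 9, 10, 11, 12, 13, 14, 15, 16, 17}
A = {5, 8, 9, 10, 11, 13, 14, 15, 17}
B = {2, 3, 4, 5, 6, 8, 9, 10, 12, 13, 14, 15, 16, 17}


LHS: A ∪ B = {2, 3, 4, 5, 6, 8, 9, 10, 11, 12, 13, 14, 15, 16, 17}
(A ∪ B)' = U \ (A ∪ B) = {1, 7}
A' = {1, 2, 3, 4, 6, 7, 12, 16}, B' = {1, 7, 11}
Claimed RHS: A' ∪ B' = {1, 2, 3, 4, 6, 7, 11, 12, 16}
Identity is INVALID: LHS = {1, 7} but the RHS claimed here equals {1, 2, 3, 4, 6, 7, 11, 12, 16}. The correct form is (A ∪ B)' = A' ∩ B'.

Identity is invalid: (A ∪ B)' = {1, 7} but A' ∪ B' = {1, 2, 3, 4, 6, 7, 11, 12, 16}. The correct De Morgan law is (A ∪ B)' = A' ∩ B'.


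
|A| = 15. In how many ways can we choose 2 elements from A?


C(n,k) = n! / (k!(n-k)!)
C(15,2) = 15! / (2!13!)
= 105

C(15,2) = 105


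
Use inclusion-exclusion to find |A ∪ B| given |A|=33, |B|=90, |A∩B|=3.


|A ∪ B| = |A| + |B| - |A ∩ B|
= 33 + 90 - 3
= 120

|A ∪ B| = 120


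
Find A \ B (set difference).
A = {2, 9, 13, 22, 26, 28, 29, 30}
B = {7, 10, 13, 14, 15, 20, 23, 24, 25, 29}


A \ B = elements in A but not in B
A = {2, 9, 13, 22, 26, 28, 29, 30}
B = {7, 10, 13, 14, 15, 20, 23, 24, 25, 29}
Remove from A any elements in B
A \ B = {2, 9, 22, 26, 28, 30}

A \ B = {2, 9, 22, 26, 28, 30}


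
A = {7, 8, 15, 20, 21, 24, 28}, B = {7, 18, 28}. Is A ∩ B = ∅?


Disjoint means A ∩ B = ∅.
A ∩ B = {7, 28}
A ∩ B ≠ ∅, so A and B are NOT disjoint.

No, A and B are not disjoint (A ∩ B = {7, 28})


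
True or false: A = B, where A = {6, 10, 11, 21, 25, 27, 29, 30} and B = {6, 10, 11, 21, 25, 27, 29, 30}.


Two sets are equal iff they have exactly the same elements.
A = {6, 10, 11, 21, 25, 27, 29, 30}
B = {6, 10, 11, 21, 25, 27, 29, 30}
Same elements → A = B

Yes, A = B


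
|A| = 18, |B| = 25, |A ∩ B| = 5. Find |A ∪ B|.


|A ∪ B| = |A| + |B| - |A ∩ B|
= 18 + 25 - 5
= 38

|A ∪ B| = 38


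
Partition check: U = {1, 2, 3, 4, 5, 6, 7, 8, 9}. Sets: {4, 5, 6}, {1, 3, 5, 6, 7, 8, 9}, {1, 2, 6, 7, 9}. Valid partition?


A partition requires: (1) non-empty parts, (2) pairwise disjoint, (3) union = U
Parts: {4, 5, 6}, {1, 3, 5, 6, 7, 8, 9}, {1, 2, 6, 7, 9}
Union of parts: {1, 2, 3, 4, 5, 6, 7, 8, 9}
U = {1, 2, 3, 4, 5, 6, 7, 8, 9}
All non-empty? True
Pairwise disjoint? False
Covers U? True

No, not a valid partition


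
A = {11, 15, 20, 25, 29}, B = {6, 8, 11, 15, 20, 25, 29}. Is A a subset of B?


A ⊆ B means every element of A is in B.
All elements of A are in B.
So A ⊆ B.

Yes, A ⊆ B


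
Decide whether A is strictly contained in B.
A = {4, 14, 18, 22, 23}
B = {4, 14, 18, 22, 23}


A ⊂ B requires: A ⊆ B AND A ≠ B.
A ⊆ B? Yes
A = B? Yes
A = B, so A is not a PROPER subset.

No, A is not a proper subset of B


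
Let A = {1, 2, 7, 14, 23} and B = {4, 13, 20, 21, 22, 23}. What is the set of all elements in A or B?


A ∪ B = all elements in A or B (or both)
A = {1, 2, 7, 14, 23}
B = {4, 13, 20, 21, 22, 23}
A ∪ B = {1, 2, 4, 7, 13, 14, 20, 21, 22, 23}

A ∪ B = {1, 2, 4, 7, 13, 14, 20, 21, 22, 23}


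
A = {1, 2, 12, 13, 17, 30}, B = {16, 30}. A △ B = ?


A △ B = (A \ B) ∪ (B \ A) = elements in exactly one of A or B
A \ B = {1, 2, 12, 13, 17}
B \ A = {16}
A △ B = {1, 2, 12, 13, 16, 17}

A △ B = {1, 2, 12, 13, 16, 17}


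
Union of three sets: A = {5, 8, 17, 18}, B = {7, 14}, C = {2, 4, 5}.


A ∪ B = {5, 7, 8, 14, 17, 18}
(A ∪ B) ∪ C = {2, 4, 5, 7, 8, 14, 17, 18}

A ∪ B ∪ C = {2, 4, 5, 7, 8, 14, 17, 18}


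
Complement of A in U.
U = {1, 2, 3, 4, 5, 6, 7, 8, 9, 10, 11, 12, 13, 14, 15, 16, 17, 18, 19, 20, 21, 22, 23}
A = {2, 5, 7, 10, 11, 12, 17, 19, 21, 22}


Aᶜ = U \ A = elements in U but not in A
U = {1, 2, 3, 4, 5, 6, 7, 8, 9, 10, 11, 12, 13, 14, 15, 16, 17, 18, 19, 20, 21, 22, 23}
A = {2, 5, 7, 10, 11, 12, 17, 19, 21, 22}
Aᶜ = {1, 3, 4, 6, 8, 9, 13, 14, 15, 16, 18, 20, 23}

Aᶜ = {1, 3, 4, 6, 8, 9, 13, 14, 15, 16, 18, 20, 23}


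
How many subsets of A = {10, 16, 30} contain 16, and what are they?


A subset of A contains 16 iff the remaining 2 elements form any subset of A \ {16}.
Count: 2^(n-1) = 2^2 = 4
Subsets containing 16: {16}, {10, 16}, {16, 30}, {10, 16, 30}

Subsets containing 16 (4 total): {16}, {10, 16}, {16, 30}, {10, 16, 30}


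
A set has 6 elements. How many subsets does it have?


Number of subsets = 2^n
= 2^6
= 64

|P(A)| = 64


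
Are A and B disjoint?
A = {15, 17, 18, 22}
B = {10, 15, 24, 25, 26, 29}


Disjoint means A ∩ B = ∅.
A ∩ B = {15}
A ∩ B ≠ ∅, so A and B are NOT disjoint.

No, A and B are not disjoint (A ∩ B = {15})


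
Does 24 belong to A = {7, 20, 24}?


A = {7, 20, 24}
Checking if 24 is in A
24 is in A → True

24 ∈ A


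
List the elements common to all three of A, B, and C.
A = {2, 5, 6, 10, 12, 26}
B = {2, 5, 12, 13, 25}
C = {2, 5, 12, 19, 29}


A ∩ B = {2, 5, 12}
(A ∩ B) ∩ C = {2, 5, 12}

A ∩ B ∩ C = {2, 5, 12}


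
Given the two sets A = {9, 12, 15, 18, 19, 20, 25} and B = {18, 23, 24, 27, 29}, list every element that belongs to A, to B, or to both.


A ∪ B = all elements in A or B (or both)
A = {9, 12, 15, 18, 19, 20, 25}
B = {18, 23, 24, 27, 29}
A ∪ B = {9, 12, 15, 18, 19, 20, 23, 24, 25, 27, 29}

A ∪ B = {9, 12, 15, 18, 19, 20, 23, 24, 25, 27, 29}


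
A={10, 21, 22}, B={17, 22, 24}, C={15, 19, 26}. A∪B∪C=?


A ∪ B = {10, 17, 21, 22, 24}
(A ∪ B) ∪ C = {10, 15, 17, 19, 21, 22, 24, 26}

A ∪ B ∪ C = {10, 15, 17, 19, 21, 22, 24, 26}


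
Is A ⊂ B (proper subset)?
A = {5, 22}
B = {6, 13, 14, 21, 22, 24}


A ⊂ B requires: A ⊆ B AND A ≠ B.
A ⊆ B? No
A ⊄ B, so A is not a proper subset.

No, A is not a proper subset of B


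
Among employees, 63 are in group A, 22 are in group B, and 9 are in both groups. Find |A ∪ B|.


|A ∪ B| = |A| + |B| - |A ∩ B|
= 63 + 22 - 9
= 76

|A ∪ B| = 76


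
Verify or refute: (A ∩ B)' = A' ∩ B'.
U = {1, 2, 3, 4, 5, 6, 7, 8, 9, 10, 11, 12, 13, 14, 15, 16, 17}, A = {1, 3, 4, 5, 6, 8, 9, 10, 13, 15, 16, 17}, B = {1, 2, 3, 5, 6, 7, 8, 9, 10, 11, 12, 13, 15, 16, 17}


LHS: A ∩ B = {1, 3, 5, 6, 8, 9, 10, 13, 15, 16, 17}
(A ∩ B)' = U \ (A ∩ B) = {2, 4, 7, 11, 12, 14}
A' = {2, 7, 11, 12, 14}, B' = {4, 14}
Claimed RHS: A' ∩ B' = {14}
Identity is INVALID: LHS = {2, 4, 7, 11, 12, 14} but the RHS claimed here equals {14}. The correct form is (A ∩ B)' = A' ∪ B'.

Identity is invalid: (A ∩ B)' = {2, 4, 7, 11, 12, 14} but A' ∩ B' = {14}. The correct De Morgan law is (A ∩ B)' = A' ∪ B'.


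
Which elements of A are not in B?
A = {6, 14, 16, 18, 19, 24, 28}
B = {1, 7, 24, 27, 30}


A \ B = elements in A but not in B
A = {6, 14, 16, 18, 19, 24, 28}
B = {1, 7, 24, 27, 30}
Remove from A any elements in B
A \ B = {6, 14, 16, 18, 19, 28}

A \ B = {6, 14, 16, 18, 19, 28}


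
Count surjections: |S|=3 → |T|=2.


n = |S| = 3, k = |T| = 2. Surjections via inclusion-exclusion:
S(n,k) = Σ(-1)^i × C(k,i) × (k-i)^n, i=0 to k
i=0: (-1)^0×C(2,0)×2^3 = 8
i=1: (-1)^1×C(2,1)×1^3 = -2
i=2: (-1)^2×C(2,2)×0^3 = 0
Total = 6

Number of surjections = 6


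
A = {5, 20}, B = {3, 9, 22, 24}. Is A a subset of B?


A ⊆ B means every element of A is in B.
Elements in A not in B: {5, 20}
So A ⊄ B.

No, A ⊄ B


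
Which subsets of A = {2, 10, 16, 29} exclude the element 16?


A subset of A that omits 16 is a subset of A \ {16}, so there are 2^(n-1) = 2^3 = 8 of them.
Subsets excluding 16: ∅, {2}, {10}, {29}, {2, 10}, {2, 29}, {10, 29}, {2, 10, 29}

Subsets excluding 16 (8 total): ∅, {2}, {10}, {29}, {2, 10}, {2, 29}, {10, 29}, {2, 10, 29}


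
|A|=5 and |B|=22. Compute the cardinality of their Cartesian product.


|A × B| = |A| × |B|
= 5 × 22
= 110

|A × B| = 110


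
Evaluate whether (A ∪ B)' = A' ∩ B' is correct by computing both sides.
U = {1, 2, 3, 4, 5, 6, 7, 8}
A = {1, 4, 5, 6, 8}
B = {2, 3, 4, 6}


LHS: A ∪ B = {1, 2, 3, 4, 5, 6, 8}
(A ∪ B)' = U \ (A ∪ B) = {7}
A' = {2, 3, 7}, B' = {1, 5, 7, 8}
Claimed RHS: A' ∩ B' = {7}
Identity is VALID: LHS = RHS = {7} ✓

Identity is valid. (A ∪ B)' = A' ∩ B' = {7}


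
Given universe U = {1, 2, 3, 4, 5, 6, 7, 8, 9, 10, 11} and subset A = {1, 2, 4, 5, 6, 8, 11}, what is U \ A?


Aᶜ = U \ A = elements in U but not in A
U = {1, 2, 3, 4, 5, 6, 7, 8, 9, 10, 11}
A = {1, 2, 4, 5, 6, 8, 11}
Aᶜ = {3, 7, 9, 10}

Aᶜ = {3, 7, 9, 10}


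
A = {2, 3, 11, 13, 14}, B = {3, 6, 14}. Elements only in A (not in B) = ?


A = {2, 3, 11, 13, 14}
B = {3, 6, 14}
Region: only in A (not in B)
Elements: {2, 11, 13}

Elements only in A (not in B): {2, 11, 13}


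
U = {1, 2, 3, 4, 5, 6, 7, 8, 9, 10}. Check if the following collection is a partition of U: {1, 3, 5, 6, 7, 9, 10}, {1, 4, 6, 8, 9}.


A partition requires: (1) non-empty parts, (2) pairwise disjoint, (3) union = U
Parts: {1, 3, 5, 6, 7, 9, 10}, {1, 4, 6, 8, 9}
Union of parts: {1, 3, 4, 5, 6, 7, 8, 9, 10}
U = {1, 2, 3, 4, 5, 6, 7, 8, 9, 10}
All non-empty? True
Pairwise disjoint? False
Covers U? False

No, not a valid partition


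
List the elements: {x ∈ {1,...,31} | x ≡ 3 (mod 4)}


Checking each candidate:
Condition: x in {1,...,31} with x ≡ 3 (mod 4)
Result = {3, 7, 11, 15, 19, 23, 27, 31}

{3, 7, 11, 15, 19, 23, 27, 31}


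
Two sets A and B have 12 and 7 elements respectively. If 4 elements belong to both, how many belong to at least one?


|A ∪ B| = |A| + |B| - |A ∩ B|
= 12 + 7 - 4
= 15

|A ∪ B| = 15


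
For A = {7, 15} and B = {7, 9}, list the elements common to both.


A ∩ B = elements in both A and B
A = {7, 15}
B = {7, 9}
A ∩ B = {7}

A ∩ B = {7}


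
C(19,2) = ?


C(n,k) = n! / (k!(n-k)!)
C(19,2) = 19! / (2!17!)
= 171

C(19,2) = 171


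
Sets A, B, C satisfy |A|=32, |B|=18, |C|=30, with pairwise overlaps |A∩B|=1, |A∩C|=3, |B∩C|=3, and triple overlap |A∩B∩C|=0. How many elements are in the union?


|A∪B∪C| = |A|+|B|+|C| - |A∩B|-|A∩C|-|B∩C| + |A∩B∩C|
= 32+18+30 - 1-3-3 + 0
= 80 - 7 + 0
= 73

|A ∪ B ∪ C| = 73


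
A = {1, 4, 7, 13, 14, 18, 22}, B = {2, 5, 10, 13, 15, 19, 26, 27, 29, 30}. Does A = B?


Two sets are equal iff they have exactly the same elements.
A = {1, 4, 7, 13, 14, 18, 22}
B = {2, 5, 10, 13, 15, 19, 26, 27, 29, 30}
Differences: {1, 2, 4, 5, 7, 10, 14, 15, 18, 19, 22, 26, 27, 29, 30}
A ≠ B

No, A ≠ B


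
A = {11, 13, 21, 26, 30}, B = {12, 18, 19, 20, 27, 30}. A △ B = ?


A △ B = (A \ B) ∪ (B \ A) = elements in exactly one of A or B
A \ B = {11, 13, 21, 26}
B \ A = {12, 18, 19, 20, 27}
A △ B = {11, 12, 13, 18, 19, 20, 21, 26, 27}

A △ B = {11, 12, 13, 18, 19, 20, 21, 26, 27}


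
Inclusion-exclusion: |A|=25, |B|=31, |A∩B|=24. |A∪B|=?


|A ∪ B| = |A| + |B| - |A ∩ B|
= 25 + 31 - 24
= 32

|A ∪ B| = 32


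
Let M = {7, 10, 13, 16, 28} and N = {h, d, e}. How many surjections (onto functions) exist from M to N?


n = |M| = 5, k = |N| = 3. Surjections via inclusion-exclusion:
S(n,k) = Σ(-1)^i × C(k,i) × (k-i)^n, i=0 to k
i=0: (-1)^0×C(3,0)×3^5 = 243
i=1: (-1)^1×C(3,1)×2^5 = -96
i=2: (-1)^2×C(3,2)×1^5 = 3
i=3: (-1)^3×C(3,3)×0^5 = 0
Total = 150

Number of surjections = 150


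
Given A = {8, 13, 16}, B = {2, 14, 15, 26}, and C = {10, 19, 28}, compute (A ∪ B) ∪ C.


A ∪ B = {2, 8, 13, 14, 15, 16, 26}
(A ∪ B) ∪ C = {2, 8, 10, 13, 14, 15, 16, 19, 26, 28}

A ∪ B ∪ C = {2, 8, 10, 13, 14, 15, 16, 19, 26, 28}


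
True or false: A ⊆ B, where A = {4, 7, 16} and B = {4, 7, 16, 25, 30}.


A ⊆ B means every element of A is in B.
All elements of A are in B.
So A ⊆ B.

Yes, A ⊆ B


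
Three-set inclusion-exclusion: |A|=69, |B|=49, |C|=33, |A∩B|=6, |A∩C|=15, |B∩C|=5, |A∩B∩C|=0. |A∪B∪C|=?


|A∪B∪C| = |A|+|B|+|C| - |A∩B|-|A∩C|-|B∩C| + |A∩B∩C|
= 69+49+33 - 6-15-5 + 0
= 151 - 26 + 0
= 125

|A ∪ B ∪ C| = 125


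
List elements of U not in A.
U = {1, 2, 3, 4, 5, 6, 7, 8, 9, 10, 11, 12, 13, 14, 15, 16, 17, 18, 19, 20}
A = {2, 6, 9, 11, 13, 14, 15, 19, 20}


Aᶜ = U \ A = elements in U but not in A
U = {1, 2, 3, 4, 5, 6, 7, 8, 9, 10, 11, 12, 13, 14, 15, 16, 17, 18, 19, 20}
A = {2, 6, 9, 11, 13, 14, 15, 19, 20}
Aᶜ = {1, 3, 4, 5, 7, 8, 10, 12, 16, 17, 18}

Aᶜ = {1, 3, 4, 5, 7, 8, 10, 12, 16, 17, 18}


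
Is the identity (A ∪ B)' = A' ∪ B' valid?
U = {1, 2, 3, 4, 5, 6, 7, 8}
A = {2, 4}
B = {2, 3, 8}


LHS: A ∪ B = {2, 3, 4, 8}
(A ∪ B)' = U \ (A ∪ B) = {1, 5, 6, 7}
A' = {1, 3, 5, 6, 7, 8}, B' = {1, 4, 5, 6, 7}
Claimed RHS: A' ∪ B' = {1, 3, 4, 5, 6, 7, 8}
Identity is INVALID: LHS = {1, 5, 6, 7} but the RHS claimed here equals {1, 3, 4, 5, 6, 7, 8}. The correct form is (A ∪ B)' = A' ∩ B'.

Identity is invalid: (A ∪ B)' = {1, 5, 6, 7} but A' ∪ B' = {1, 3, 4, 5, 6, 7, 8}. The correct De Morgan law is (A ∪ B)' = A' ∩ B'.


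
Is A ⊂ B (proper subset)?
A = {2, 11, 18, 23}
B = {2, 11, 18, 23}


A ⊂ B requires: A ⊆ B AND A ≠ B.
A ⊆ B? Yes
A = B? Yes
A = B, so A is not a PROPER subset.

No, A is not a proper subset of B


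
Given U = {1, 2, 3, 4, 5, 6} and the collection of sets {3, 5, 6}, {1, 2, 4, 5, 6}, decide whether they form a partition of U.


A partition requires: (1) non-empty parts, (2) pairwise disjoint, (3) union = U
Parts: {3, 5, 6}, {1, 2, 4, 5, 6}
Union of parts: {1, 2, 3, 4, 5, 6}
U = {1, 2, 3, 4, 5, 6}
All non-empty? True
Pairwise disjoint? False
Covers U? True

No, not a valid partition


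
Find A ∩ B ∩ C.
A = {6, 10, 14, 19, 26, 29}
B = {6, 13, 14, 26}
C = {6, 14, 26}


A ∩ B = {6, 14, 26}
(A ∩ B) ∩ C = {6, 14, 26}

A ∩ B ∩ C = {6, 14, 26}


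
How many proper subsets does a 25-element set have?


Total subsets = 2^n = 2^25 = 33554432
Proper subsets exclude the set itself: 2^n - 1
= 33554432 - 1
= 33554431

Number of proper subsets = 33554431


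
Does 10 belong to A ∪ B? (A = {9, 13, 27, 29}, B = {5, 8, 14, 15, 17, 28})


A = {9, 13, 27, 29}, B = {5, 8, 14, 15, 17, 28}
A ∪ B = all elements in A or B
A ∪ B = {5, 8, 9, 13, 14, 15, 17, 27, 28, 29}
Checking if 10 ∈ A ∪ B
10 is not in A ∪ B → False

10 ∉ A ∪ B


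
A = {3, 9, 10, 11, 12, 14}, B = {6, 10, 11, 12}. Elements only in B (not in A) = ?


A = {3, 9, 10, 11, 12, 14}
B = {6, 10, 11, 12}
Region: only in B (not in A)
Elements: {6}

Elements only in B (not in A): {6}


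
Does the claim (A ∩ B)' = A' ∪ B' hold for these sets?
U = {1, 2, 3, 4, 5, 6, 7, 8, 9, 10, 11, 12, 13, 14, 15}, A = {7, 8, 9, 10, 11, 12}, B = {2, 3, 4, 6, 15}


LHS: A ∩ B = ∅
(A ∩ B)' = U \ (A ∩ B) = {1, 2, 3, 4, 5, 6, 7, 8, 9, 10, 11, 12, 13, 14, 15}
A' = {1, 2, 3, 4, 5, 6, 13, 14, 15}, B' = {1, 5, 7, 8, 9, 10, 11, 12, 13, 14}
Claimed RHS: A' ∪ B' = {1, 2, 3, 4, 5, 6, 7, 8, 9, 10, 11, 12, 13, 14, 15}
Identity is VALID: LHS = RHS = {1, 2, 3, 4, 5, 6, 7, 8, 9, 10, 11, 12, 13, 14, 15} ✓

Identity is valid. (A ∩ B)' = A' ∪ B' = {1, 2, 3, 4, 5, 6, 7, 8, 9, 10, 11, 12, 13, 14, 15}


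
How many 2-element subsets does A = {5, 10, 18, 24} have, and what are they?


|A| = 4, so A has C(4,2) = 6 subsets of size 2.
Enumerate by choosing 2 elements from A at a time:
{5, 10}, {5, 18}, {5, 24}, {10, 18}, {10, 24}, {18, 24}

2-element subsets (6 total): {5, 10}, {5, 18}, {5, 24}, {10, 18}, {10, 24}, {18, 24}


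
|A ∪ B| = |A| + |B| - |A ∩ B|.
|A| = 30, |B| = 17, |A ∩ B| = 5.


|A ∪ B| = |A| + |B| - |A ∩ B|
= 30 + 17 - 5
= 42

|A ∪ B| = 42


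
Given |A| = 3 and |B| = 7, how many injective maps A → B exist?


An injection sends each of |A| = 3 inputs to a distinct output in B.
# injections = |B|·(|B|-1)·…·(|B|-|A|+1) = 7! / (7 - 3)!
= 7 × 6 × 5
= 210

Number of injections = 210


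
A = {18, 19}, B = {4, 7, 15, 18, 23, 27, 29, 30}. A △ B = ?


A △ B = (A \ B) ∪ (B \ A) = elements in exactly one of A or B
A \ B = {19}
B \ A = {4, 7, 15, 23, 27, 29, 30}
A △ B = {4, 7, 15, 19, 23, 27, 29, 30}

A △ B = {4, 7, 15, 19, 23, 27, 29, 30}


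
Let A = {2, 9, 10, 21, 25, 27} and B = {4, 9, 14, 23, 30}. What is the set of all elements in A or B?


A ∪ B = all elements in A or B (or both)
A = {2, 9, 10, 21, 25, 27}
B = {4, 9, 14, 23, 30}
A ∪ B = {2, 4, 9, 10, 14, 21, 23, 25, 27, 30}

A ∪ B = {2, 4, 9, 10, 14, 21, 23, 25, 27, 30}


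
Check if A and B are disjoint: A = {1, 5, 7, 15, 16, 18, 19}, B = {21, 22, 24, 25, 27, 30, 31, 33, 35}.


Disjoint means A ∩ B = ∅.
A ∩ B = ∅
A ∩ B = ∅, so A and B are disjoint.

Yes, A and B are disjoint


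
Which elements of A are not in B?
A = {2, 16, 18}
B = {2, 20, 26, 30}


A \ B = elements in A but not in B
A = {2, 16, 18}
B = {2, 20, 26, 30}
Remove from A any elements in B
A \ B = {16, 18}

A \ B = {16, 18}


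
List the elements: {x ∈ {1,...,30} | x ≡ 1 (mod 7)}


Checking each candidate:
Condition: x in {1,...,30} with x ≡ 1 (mod 7)
Result = {1, 8, 15, 22, 29}

{1, 8, 15, 22, 29}


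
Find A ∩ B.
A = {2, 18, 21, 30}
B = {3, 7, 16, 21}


A ∩ B = elements in both A and B
A = {2, 18, 21, 30}
B = {3, 7, 16, 21}
A ∩ B = {21}

A ∩ B = {21}


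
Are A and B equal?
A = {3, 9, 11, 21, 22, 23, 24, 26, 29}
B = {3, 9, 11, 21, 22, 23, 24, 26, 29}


Two sets are equal iff they have exactly the same elements.
A = {3, 9, 11, 21, 22, 23, 24, 26, 29}
B = {3, 9, 11, 21, 22, 23, 24, 26, 29}
Same elements → A = B

Yes, A = B


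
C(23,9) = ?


C(n,k) = n! / (k!(n-k)!)
C(23,9) = 23! / (9!14!)
= 817190

C(23,9) = 817190


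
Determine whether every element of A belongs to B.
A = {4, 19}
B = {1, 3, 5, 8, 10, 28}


A ⊆ B means every element of A is in B.
Elements in A not in B: {4, 19}
So A ⊄ B.

No, A ⊄ B


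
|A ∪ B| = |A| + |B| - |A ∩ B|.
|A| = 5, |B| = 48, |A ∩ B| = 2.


|A ∪ B| = |A| + |B| - |A ∩ B|
= 5 + 48 - 2
= 51

|A ∪ B| = 51


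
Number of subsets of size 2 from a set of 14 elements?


C(n,k) = n! / (k!(n-k)!)
C(14,2) = 14! / (2!12!)
= 91

C(14,2) = 91


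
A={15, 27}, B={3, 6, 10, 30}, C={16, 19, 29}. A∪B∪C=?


A ∪ B = {3, 6, 10, 15, 27, 30}
(A ∪ B) ∪ C = {3, 6, 10, 15, 16, 19, 27, 29, 30}

A ∪ B ∪ C = {3, 6, 10, 15, 16, 19, 27, 29, 30}


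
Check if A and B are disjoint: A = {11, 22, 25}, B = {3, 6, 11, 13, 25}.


Disjoint means A ∩ B = ∅.
A ∩ B = {11, 25}
A ∩ B ≠ ∅, so A and B are NOT disjoint.

No, A and B are not disjoint (A ∩ B = {11, 25})


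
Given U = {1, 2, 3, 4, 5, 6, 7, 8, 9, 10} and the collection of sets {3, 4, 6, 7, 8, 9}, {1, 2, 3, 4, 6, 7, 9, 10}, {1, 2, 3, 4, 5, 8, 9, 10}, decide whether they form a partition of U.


A partition requires: (1) non-empty parts, (2) pairwise disjoint, (3) union = U
Parts: {3, 4, 6, 7, 8, 9}, {1, 2, 3, 4, 6, 7, 9, 10}, {1, 2, 3, 4, 5, 8, 9, 10}
Union of parts: {1, 2, 3, 4, 5, 6, 7, 8, 9, 10}
U = {1, 2, 3, 4, 5, 6, 7, 8, 9, 10}
All non-empty? True
Pairwise disjoint? False
Covers U? True

No, not a valid partition


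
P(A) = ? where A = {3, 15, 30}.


|A| = 3, so |P(A)| = 2^3 = 8
Enumerate subsets by cardinality (0 to 3):
∅, {3}, {15}, {30}, {3, 15}, {3, 30}, {15, 30}, {3, 15, 30}

P(A) has 8 subsets: ∅, {3}, {15}, {30}, {3, 15}, {3, 30}, {15, 30}, {3, 15, 30}


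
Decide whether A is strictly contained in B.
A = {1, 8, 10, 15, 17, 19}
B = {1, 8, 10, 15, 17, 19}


A ⊂ B requires: A ⊆ B AND A ≠ B.
A ⊆ B? Yes
A = B? Yes
A = B, so A is not a PROPER subset.

No, A is not a proper subset of B


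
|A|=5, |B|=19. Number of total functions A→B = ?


Each of |A| = 5 inputs maps to any of |B| = 19 outputs.
# functions = |B|^|A| = 19^5
= 2476099

Number of functions = 2476099


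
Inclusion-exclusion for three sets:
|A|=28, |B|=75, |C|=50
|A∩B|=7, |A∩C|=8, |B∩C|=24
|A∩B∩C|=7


|A∪B∪C| = |A|+|B|+|C| - |A∩B|-|A∩C|-|B∩C| + |A∩B∩C|
= 28+75+50 - 7-8-24 + 7
= 153 - 39 + 7
= 121

|A ∪ B ∪ C| = 121


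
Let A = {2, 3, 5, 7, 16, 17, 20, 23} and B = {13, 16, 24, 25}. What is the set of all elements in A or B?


A ∪ B = all elements in A or B (or both)
A = {2, 3, 5, 7, 16, 17, 20, 23}
B = {13, 16, 24, 25}
A ∪ B = {2, 3, 5, 7, 13, 16, 17, 20, 23, 24, 25}

A ∪ B = {2, 3, 5, 7, 13, 16, 17, 20, 23, 24, 25}


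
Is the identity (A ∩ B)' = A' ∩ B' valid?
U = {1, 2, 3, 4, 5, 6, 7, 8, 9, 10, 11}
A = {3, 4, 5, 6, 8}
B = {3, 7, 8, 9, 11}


LHS: A ∩ B = {3, 8}
(A ∩ B)' = U \ (A ∩ B) = {1, 2, 4, 5, 6, 7, 9, 10, 11}
A' = {1, 2, 7, 9, 10, 11}, B' = {1, 2, 4, 5, 6, 10}
Claimed RHS: A' ∩ B' = {1, 2, 10}
Identity is INVALID: LHS = {1, 2, 4, 5, 6, 7, 9, 10, 11} but the RHS claimed here equals {1, 2, 10}. The correct form is (A ∩ B)' = A' ∪ B'.

Identity is invalid: (A ∩ B)' = {1, 2, 4, 5, 6, 7, 9, 10, 11} but A' ∩ B' = {1, 2, 10}. The correct De Morgan law is (A ∩ B)' = A' ∪ B'.


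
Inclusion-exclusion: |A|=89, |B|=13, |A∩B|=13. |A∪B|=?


|A ∪ B| = |A| + |B| - |A ∩ B|
= 89 + 13 - 13
= 89

|A ∪ B| = 89


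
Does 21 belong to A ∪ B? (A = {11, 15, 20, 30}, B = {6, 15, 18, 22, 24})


A = {11, 15, 20, 30}, B = {6, 15, 18, 22, 24}
A ∪ B = all elements in A or B
A ∪ B = {6, 11, 15, 18, 20, 22, 24, 30}
Checking if 21 ∈ A ∪ B
21 is not in A ∪ B → False

21 ∉ A ∪ B


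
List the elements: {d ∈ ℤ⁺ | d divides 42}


Checking each candidate:
Condition: positive divisors of 42
Result = {1, 2, 3, 6, 7, 14, 21, 42}

{1, 2, 3, 6, 7, 14, 21, 42}


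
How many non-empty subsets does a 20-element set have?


Total subsets = 2^n = 2^20 = 1048576
Non-empty subsets exclude the empty set: 2^n - 1
= 1048576 - 1
= 1048575

Number of non-empty subsets = 1048575


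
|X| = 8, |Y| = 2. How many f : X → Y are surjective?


n = |X| = 8, k = |Y| = 2. Surjections via inclusion-exclusion:
S(n,k) = Σ(-1)^i × C(k,i) × (k-i)^n, i=0 to k
i=0: (-1)^0×C(2,0)×2^8 = 256
i=1: (-1)^1×C(2,1)×1^8 = -2
i=2: (-1)^2×C(2,2)×0^8 = 0
Total = 254

Number of surjections = 254


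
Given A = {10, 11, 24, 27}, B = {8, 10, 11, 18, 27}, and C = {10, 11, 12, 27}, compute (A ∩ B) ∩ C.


A ∩ B = {10, 11, 27}
(A ∩ B) ∩ C = {10, 11, 27}

A ∩ B ∩ C = {10, 11, 27}


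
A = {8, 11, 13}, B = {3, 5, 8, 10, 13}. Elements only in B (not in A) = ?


A = {8, 11, 13}
B = {3, 5, 8, 10, 13}
Region: only in B (not in A)
Elements: {3, 5, 10}

Elements only in B (not in A): {3, 5, 10}


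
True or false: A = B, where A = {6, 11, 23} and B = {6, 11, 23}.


Two sets are equal iff they have exactly the same elements.
A = {6, 11, 23}
B = {6, 11, 23}
Same elements → A = B

Yes, A = B


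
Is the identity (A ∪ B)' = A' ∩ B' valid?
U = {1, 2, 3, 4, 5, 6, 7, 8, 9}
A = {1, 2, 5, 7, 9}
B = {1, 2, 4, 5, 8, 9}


LHS: A ∪ B = {1, 2, 4, 5, 7, 8, 9}
(A ∪ B)' = U \ (A ∪ B) = {3, 6}
A' = {3, 4, 6, 8}, B' = {3, 6, 7}
Claimed RHS: A' ∩ B' = {3, 6}
Identity is VALID: LHS = RHS = {3, 6} ✓

Identity is valid. (A ∪ B)' = A' ∩ B' = {3, 6}


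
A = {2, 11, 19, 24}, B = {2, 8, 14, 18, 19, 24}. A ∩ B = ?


A ∩ B = elements in both A and B
A = {2, 11, 19, 24}
B = {2, 8, 14, 18, 19, 24}
A ∩ B = {2, 19, 24}

A ∩ B = {2, 19, 24}


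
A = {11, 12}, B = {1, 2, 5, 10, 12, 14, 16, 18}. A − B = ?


A \ B = elements in A but not in B
A = {11, 12}
B = {1, 2, 5, 10, 12, 14, 16, 18}
Remove from A any elements in B
A \ B = {11}

A \ B = {11}


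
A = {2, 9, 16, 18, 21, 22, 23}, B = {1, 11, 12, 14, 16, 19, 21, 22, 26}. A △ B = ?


A △ B = (A \ B) ∪ (B \ A) = elements in exactly one of A or B
A \ B = {2, 9, 18, 23}
B \ A = {1, 11, 12, 14, 19, 26}
A △ B = {1, 2, 9, 11, 12, 14, 18, 19, 23, 26}

A △ B = {1, 2, 9, 11, 12, 14, 18, 19, 23, 26}


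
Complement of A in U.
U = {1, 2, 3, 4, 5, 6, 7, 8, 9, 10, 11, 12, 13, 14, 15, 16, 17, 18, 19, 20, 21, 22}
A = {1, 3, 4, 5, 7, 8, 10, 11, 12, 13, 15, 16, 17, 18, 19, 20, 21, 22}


Aᶜ = U \ A = elements in U but not in A
U = {1, 2, 3, 4, 5, 6, 7, 8, 9, 10, 11, 12, 13, 14, 15, 16, 17, 18, 19, 20, 21, 22}
A = {1, 3, 4, 5, 7, 8, 10, 11, 12, 13, 15, 16, 17, 18, 19, 20, 21, 22}
Aᶜ = {2, 6, 9, 14}

Aᶜ = {2, 6, 9, 14}


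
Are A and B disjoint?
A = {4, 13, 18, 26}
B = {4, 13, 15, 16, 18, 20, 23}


Disjoint means A ∩ B = ∅.
A ∩ B = {4, 13, 18}
A ∩ B ≠ ∅, so A and B are NOT disjoint.

No, A and B are not disjoint (A ∩ B = {4, 13, 18})


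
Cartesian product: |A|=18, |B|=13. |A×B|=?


|A × B| = |A| × |B|
= 18 × 13
= 234

|A × B| = 234


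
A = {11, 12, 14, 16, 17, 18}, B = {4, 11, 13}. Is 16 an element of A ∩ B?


A = {11, 12, 14, 16, 17, 18}, B = {4, 11, 13}
A ∩ B = elements in both A and B
A ∩ B = {11}
Checking if 16 ∈ A ∩ B
16 is not in A ∩ B → False

16 ∉ A ∩ B


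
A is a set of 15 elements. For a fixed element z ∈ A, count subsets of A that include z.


Subsets of A containing z correspond to subsets of A \ {z}, which has 14 elements.
Count = 2^(n-1) = 2^14
= 16384

Number of subsets containing z = 16384


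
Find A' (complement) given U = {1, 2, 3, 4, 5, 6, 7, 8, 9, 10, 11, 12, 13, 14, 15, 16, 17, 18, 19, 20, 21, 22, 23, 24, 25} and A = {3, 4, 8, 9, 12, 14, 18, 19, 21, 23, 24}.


Aᶜ = U \ A = elements in U but not in A
U = {1, 2, 3, 4, 5, 6, 7, 8, 9, 10, 11, 12, 13, 14, 15, 16, 17, 18, 19, 20, 21, 22, 23, 24, 25}
A = {3, 4, 8, 9, 12, 14, 18, 19, 21, 23, 24}
Aᶜ = {1, 2, 5, 6, 7, 10, 11, 13, 15, 16, 17, 20, 22, 25}

Aᶜ = {1, 2, 5, 6, 7, 10, 11, 13, 15, 16, 17, 20, 22, 25}


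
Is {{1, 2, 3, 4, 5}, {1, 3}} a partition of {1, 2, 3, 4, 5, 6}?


A partition requires: (1) non-empty parts, (2) pairwise disjoint, (3) union = U
Parts: {1, 2, 3, 4, 5}, {1, 3}
Union of parts: {1, 2, 3, 4, 5}
U = {1, 2, 3, 4, 5, 6}
All non-empty? True
Pairwise disjoint? False
Covers U? False

No, not a valid partition


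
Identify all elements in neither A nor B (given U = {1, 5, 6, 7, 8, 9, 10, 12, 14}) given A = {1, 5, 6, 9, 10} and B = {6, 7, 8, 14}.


A = {1, 5, 6, 9, 10}
B = {6, 7, 8, 14}
Region: in neither A nor B (given U = {1, 5, 6, 7, 8, 9, 10, 12, 14})
Elements: {12}

Elements in neither A nor B (given U = {1, 5, 6, 7, 8, 9, 10, 12, 14}): {12}


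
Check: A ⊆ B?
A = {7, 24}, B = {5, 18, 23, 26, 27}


A ⊆ B means every element of A is in B.
Elements in A not in B: {7, 24}
So A ⊄ B.

No, A ⊄ B


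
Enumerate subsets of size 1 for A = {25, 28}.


|A| = 2, so A has C(2,1) = 2 subsets of size 1.
Enumerate by choosing 1 elements from A at a time:
{25}, {28}

1-element subsets (2 total): {25}, {28}


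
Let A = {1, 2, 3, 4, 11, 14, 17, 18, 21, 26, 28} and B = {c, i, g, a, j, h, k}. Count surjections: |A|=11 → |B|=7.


n = |A| = 11, k = |B| = 7. Surjections via inclusion-exclusion:
S(n,k) = Σ(-1)^i × C(k,i) × (k-i)^n, i=0 to k
i=0: (-1)^0×C(7,0)×7^11 = 1977326743
i=1: (-1)^1×C(7,1)×6^11 = -2539579392
i=2: (-1)^2×C(7,2)×5^11 = 1025390625
i=3: (-1)^3×C(7,3)×4^11 = -146800640
i=4: (-1)^4×C(7,4)×3^11 = 6200145
i=5: (-1)^5×C(7,5)×2^11 = -43008
i=6: (-1)^6×C(7,6)×1^11 = 7
i=7: (-1)^7×C(7,7)×0^11 = 0
Total = 322494480

Number of surjections = 322494480


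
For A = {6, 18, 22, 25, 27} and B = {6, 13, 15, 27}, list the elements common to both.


A ∩ B = elements in both A and B
A = {6, 18, 22, 25, 27}
B = {6, 13, 15, 27}
A ∩ B = {6, 27}

A ∩ B = {6, 27}


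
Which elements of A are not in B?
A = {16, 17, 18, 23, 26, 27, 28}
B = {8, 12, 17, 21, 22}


A \ B = elements in A but not in B
A = {16, 17, 18, 23, 26, 27, 28}
B = {8, 12, 17, 21, 22}
Remove from A any elements in B
A \ B = {16, 18, 23, 26, 27, 28}

A \ B = {16, 18, 23, 26, 27, 28}


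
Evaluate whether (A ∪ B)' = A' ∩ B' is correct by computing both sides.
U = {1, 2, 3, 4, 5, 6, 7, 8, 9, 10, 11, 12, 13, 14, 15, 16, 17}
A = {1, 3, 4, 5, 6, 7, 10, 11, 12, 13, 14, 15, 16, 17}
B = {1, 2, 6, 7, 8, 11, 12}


LHS: A ∪ B = {1, 2, 3, 4, 5, 6, 7, 8, 10, 11, 12, 13, 14, 15, 16, 17}
(A ∪ B)' = U \ (A ∪ B) = {9}
A' = {2, 8, 9}, B' = {3, 4, 5, 9, 10, 13, 14, 15, 16, 17}
Claimed RHS: A' ∩ B' = {9}
Identity is VALID: LHS = RHS = {9} ✓

Identity is valid. (A ∪ B)' = A' ∩ B' = {9}


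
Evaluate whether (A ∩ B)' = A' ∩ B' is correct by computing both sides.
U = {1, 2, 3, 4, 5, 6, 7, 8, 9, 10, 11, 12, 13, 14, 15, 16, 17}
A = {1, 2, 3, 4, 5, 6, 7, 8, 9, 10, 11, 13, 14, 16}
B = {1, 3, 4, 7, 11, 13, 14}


LHS: A ∩ B = {1, 3, 4, 7, 11, 13, 14}
(A ∩ B)' = U \ (A ∩ B) = {2, 5, 6, 8, 9, 10, 12, 15, 16, 17}
A' = {12, 15, 17}, B' = {2, 5, 6, 8, 9, 10, 12, 15, 16, 17}
Claimed RHS: A' ∩ B' = {12, 15, 17}
Identity is INVALID: LHS = {2, 5, 6, 8, 9, 10, 12, 15, 16, 17} but the RHS claimed here equals {12, 15, 17}. The correct form is (A ∩ B)' = A' ∪ B'.

Identity is invalid: (A ∩ B)' = {2, 5, 6, 8, 9, 10, 12, 15, 16, 17} but A' ∩ B' = {12, 15, 17}. The correct De Morgan law is (A ∩ B)' = A' ∪ B'.


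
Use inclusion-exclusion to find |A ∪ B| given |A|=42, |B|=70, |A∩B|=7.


|A ∪ B| = |A| + |B| - |A ∩ B|
= 42 + 70 - 7
= 105

|A ∪ B| = 105


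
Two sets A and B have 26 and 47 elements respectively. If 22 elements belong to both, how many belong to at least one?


|A ∪ B| = |A| + |B| - |A ∩ B|
= 26 + 47 - 22
= 51

|A ∪ B| = 51


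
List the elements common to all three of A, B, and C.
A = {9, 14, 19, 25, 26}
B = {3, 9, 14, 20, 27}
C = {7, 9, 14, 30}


A ∩ B = {9, 14}
(A ∩ B) ∩ C = {9, 14}

A ∩ B ∩ C = {9, 14}


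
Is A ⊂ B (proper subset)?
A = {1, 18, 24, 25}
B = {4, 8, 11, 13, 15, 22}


A ⊂ B requires: A ⊆ B AND A ≠ B.
A ⊆ B? No
A ⊄ B, so A is not a proper subset.

No, A is not a proper subset of B


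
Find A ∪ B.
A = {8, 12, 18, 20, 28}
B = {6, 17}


A ∪ B = all elements in A or B (or both)
A = {8, 12, 18, 20, 28}
B = {6, 17}
A ∪ B = {6, 8, 12, 17, 18, 20, 28}

A ∪ B = {6, 8, 12, 17, 18, 20, 28}


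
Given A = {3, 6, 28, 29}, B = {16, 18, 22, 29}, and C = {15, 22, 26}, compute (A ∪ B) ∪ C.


A ∪ B = {3, 6, 16, 18, 22, 28, 29}
(A ∪ B) ∪ C = {3, 6, 15, 16, 18, 22, 26, 28, 29}

A ∪ B ∪ C = {3, 6, 15, 16, 18, 22, 26, 28, 29}


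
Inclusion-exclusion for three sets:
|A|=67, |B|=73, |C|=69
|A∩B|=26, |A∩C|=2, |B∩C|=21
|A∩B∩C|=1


|A∪B∪C| = |A|+|B|+|C| - |A∩B|-|A∩C|-|B∩C| + |A∩B∩C|
= 67+73+69 - 26-2-21 + 1
= 209 - 49 + 1
= 161

|A ∪ B ∪ C| = 161


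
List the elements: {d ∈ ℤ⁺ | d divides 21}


Checking each candidate:
Condition: positive divisors of 21
Result = {1, 3, 7, 21}

{1, 3, 7, 21}


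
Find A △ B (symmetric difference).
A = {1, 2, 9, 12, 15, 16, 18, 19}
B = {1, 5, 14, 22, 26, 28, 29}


A △ B = (A \ B) ∪ (B \ A) = elements in exactly one of A or B
A \ B = {2, 9, 12, 15, 16, 18, 19}
B \ A = {5, 14, 22, 26, 28, 29}
A △ B = {2, 5, 9, 12, 14, 15, 16, 18, 19, 22, 26, 28, 29}

A △ B = {2, 5, 9, 12, 14, 15, 16, 18, 19, 22, 26, 28, 29}


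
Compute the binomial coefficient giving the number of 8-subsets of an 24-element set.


C(n,k) = n! / (k!(n-k)!)
C(24,8) = 24! / (8!16!)
= 735471

C(24,8) = 735471


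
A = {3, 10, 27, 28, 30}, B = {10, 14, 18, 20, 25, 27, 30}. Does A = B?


Two sets are equal iff they have exactly the same elements.
A = {3, 10, 27, 28, 30}
B = {10, 14, 18, 20, 25, 27, 30}
Differences: {3, 14, 18, 20, 25, 28}
A ≠ B

No, A ≠ B


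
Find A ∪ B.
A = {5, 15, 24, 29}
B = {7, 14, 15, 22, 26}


A ∪ B = all elements in A or B (or both)
A = {5, 15, 24, 29}
B = {7, 14, 15, 22, 26}
A ∪ B = {5, 7, 14, 15, 22, 24, 26, 29}

A ∪ B = {5, 7, 14, 15, 22, 24, 26, 29}


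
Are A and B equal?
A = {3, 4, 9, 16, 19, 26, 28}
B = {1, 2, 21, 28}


Two sets are equal iff they have exactly the same elements.
A = {3, 4, 9, 16, 19, 26, 28}
B = {1, 2, 21, 28}
Differences: {1, 2, 3, 4, 9, 16, 19, 21, 26}
A ≠ B

No, A ≠ B


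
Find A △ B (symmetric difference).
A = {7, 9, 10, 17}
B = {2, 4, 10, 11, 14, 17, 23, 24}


A △ B = (A \ B) ∪ (B \ A) = elements in exactly one of A or B
A \ B = {7, 9}
B \ A = {2, 4, 11, 14, 23, 24}
A △ B = {2, 4, 7, 9, 11, 14, 23, 24}

A △ B = {2, 4, 7, 9, 11, 14, 23, 24}


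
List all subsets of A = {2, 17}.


|A| = 2, so |P(A)| = 2^2 = 4
Enumerate subsets by cardinality (0 to 2):
∅, {2}, {17}, {2, 17}

P(A) has 4 subsets: ∅, {2}, {17}, {2, 17}


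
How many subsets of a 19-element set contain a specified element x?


Subsets of A containing x correspond to subsets of A \ {x}, which has 18 elements.
Count = 2^(n-1) = 2^18
= 262144

Number of subsets containing x = 262144


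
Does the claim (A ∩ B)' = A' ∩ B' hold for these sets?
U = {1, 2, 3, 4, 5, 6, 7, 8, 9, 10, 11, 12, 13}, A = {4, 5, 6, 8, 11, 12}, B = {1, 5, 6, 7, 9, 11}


LHS: A ∩ B = {5, 6, 11}
(A ∩ B)' = U \ (A ∩ B) = {1, 2, 3, 4, 7, 8, 9, 10, 12, 13}
A' = {1, 2, 3, 7, 9, 10, 13}, B' = {2, 3, 4, 8, 10, 12, 13}
Claimed RHS: A' ∩ B' = {2, 3, 10, 13}
Identity is INVALID: LHS = {1, 2, 3, 4, 7, 8, 9, 10, 12, 13} but the RHS claimed here equals {2, 3, 10, 13}. The correct form is (A ∩ B)' = A' ∪ B'.

Identity is invalid: (A ∩ B)' = {1, 2, 3, 4, 7, 8, 9, 10, 12, 13} but A' ∩ B' = {2, 3, 10, 13}. The correct De Morgan law is (A ∩ B)' = A' ∪ B'.


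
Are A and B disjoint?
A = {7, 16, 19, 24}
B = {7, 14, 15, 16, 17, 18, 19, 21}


Disjoint means A ∩ B = ∅.
A ∩ B = {7, 16, 19}
A ∩ B ≠ ∅, so A and B are NOT disjoint.

No, A and B are not disjoint (A ∩ B = {7, 16, 19})


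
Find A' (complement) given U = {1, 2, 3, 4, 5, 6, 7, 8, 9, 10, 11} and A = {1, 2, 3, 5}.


Aᶜ = U \ A = elements in U but not in A
U = {1, 2, 3, 4, 5, 6, 7, 8, 9, 10, 11}
A = {1, 2, 3, 5}
Aᶜ = {4, 6, 7, 8, 9, 10, 11}

Aᶜ = {4, 6, 7, 8, 9, 10, 11}


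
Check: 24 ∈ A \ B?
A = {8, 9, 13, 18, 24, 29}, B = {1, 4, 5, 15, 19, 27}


A = {8, 9, 13, 18, 24, 29}, B = {1, 4, 5, 15, 19, 27}
A \ B = elements in A but not in B
A \ B = {8, 9, 13, 18, 24, 29}
Checking if 24 ∈ A \ B
24 is in A \ B → True

24 ∈ A \ B


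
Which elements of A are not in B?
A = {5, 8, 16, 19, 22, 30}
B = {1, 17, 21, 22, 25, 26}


A \ B = elements in A but not in B
A = {5, 8, 16, 19, 22, 30}
B = {1, 17, 21, 22, 25, 26}
Remove from A any elements in B
A \ B = {5, 8, 16, 19, 30}

A \ B = {5, 8, 16, 19, 30}


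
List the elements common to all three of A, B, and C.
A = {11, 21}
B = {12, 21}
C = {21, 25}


A ∩ B = {21}
(A ∩ B) ∩ C = {21}

A ∩ B ∩ C = {21}


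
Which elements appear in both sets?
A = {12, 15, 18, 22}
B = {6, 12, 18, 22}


A ∩ B = elements in both A and B
A = {12, 15, 18, 22}
B = {6, 12, 18, 22}
A ∩ B = {12, 18, 22}

A ∩ B = {12, 18, 22}


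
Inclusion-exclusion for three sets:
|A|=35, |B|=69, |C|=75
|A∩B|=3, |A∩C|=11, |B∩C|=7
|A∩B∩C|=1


|A∪B∪C| = |A|+|B|+|C| - |A∩B|-|A∩C|-|B∩C| + |A∩B∩C|
= 35+69+75 - 3-11-7 + 1
= 179 - 21 + 1
= 159

|A ∪ B ∪ C| = 159


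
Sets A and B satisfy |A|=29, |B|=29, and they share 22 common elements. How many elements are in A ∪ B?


|A ∪ B| = |A| + |B| - |A ∩ B|
= 29 + 29 - 22
= 36

|A ∪ B| = 36


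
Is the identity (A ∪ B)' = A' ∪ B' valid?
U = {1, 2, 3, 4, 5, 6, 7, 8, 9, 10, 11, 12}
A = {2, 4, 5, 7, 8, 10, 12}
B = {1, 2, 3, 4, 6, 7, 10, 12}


LHS: A ∪ B = {1, 2, 3, 4, 5, 6, 7, 8, 10, 12}
(A ∪ B)' = U \ (A ∪ B) = {9, 11}
A' = {1, 3, 6, 9, 11}, B' = {5, 8, 9, 11}
Claimed RHS: A' ∪ B' = {1, 3, 5, 6, 8, 9, 11}
Identity is INVALID: LHS = {9, 11} but the RHS claimed here equals {1, 3, 5, 6, 8, 9, 11}. The correct form is (A ∪ B)' = A' ∩ B'.

Identity is invalid: (A ∪ B)' = {9, 11} but A' ∪ B' = {1, 3, 5, 6, 8, 9, 11}. The correct De Morgan law is (A ∪ B)' = A' ∩ B'.


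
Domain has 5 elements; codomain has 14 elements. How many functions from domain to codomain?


Each of |A| = 5 inputs maps to any of |B| = 14 outputs.
# functions = |B|^|A| = 14^5
= 537824

Number of functions = 537824


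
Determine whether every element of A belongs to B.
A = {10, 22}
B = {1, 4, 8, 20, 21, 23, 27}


A ⊆ B means every element of A is in B.
Elements in A not in B: {10, 22}
So A ⊄ B.

No, A ⊄ B


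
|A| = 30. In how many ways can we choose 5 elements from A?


C(n,k) = n! / (k!(n-k)!)
C(30,5) = 30! / (5!25!)
= 142506

C(30,5) = 142506


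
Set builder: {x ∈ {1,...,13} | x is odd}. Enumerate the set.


Checking each candidate:
Condition: odd numbers in {1,...,13}
Result = {1, 3, 5, 7, 9, 11, 13}

{1, 3, 5, 7, 9, 11, 13}


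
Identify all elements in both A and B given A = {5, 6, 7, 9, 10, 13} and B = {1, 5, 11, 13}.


A = {5, 6, 7, 9, 10, 13}
B = {1, 5, 11, 13}
Region: in both A and B
Elements: {5, 13}

Elements in both A and B: {5, 13}
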